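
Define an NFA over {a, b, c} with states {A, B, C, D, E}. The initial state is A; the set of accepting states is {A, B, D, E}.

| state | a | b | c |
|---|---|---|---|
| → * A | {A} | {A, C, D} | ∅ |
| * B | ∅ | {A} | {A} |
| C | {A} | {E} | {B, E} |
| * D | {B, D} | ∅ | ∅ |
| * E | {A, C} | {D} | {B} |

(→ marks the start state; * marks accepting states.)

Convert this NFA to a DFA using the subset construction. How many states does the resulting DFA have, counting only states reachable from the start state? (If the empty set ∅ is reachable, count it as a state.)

11

Start state of the DFA: {A}.
{A} --a--> {A}  [seen]
{A} --b--> {A, C, D}  [new]
{A} --c--> ∅  [new]
{A, C, D} --a--> {A, B, D}  [new]
{A, C, D} --b--> {A, C, D, E}  [new]
{A, C, D} --c--> {B, E}  [new]
∅ --a--> ∅  [seen]
∅ --b--> ∅  [seen]
∅ --c--> ∅  [seen]
{A, B, D} --a--> {A, B, D}  [seen]
{A, B, D} --b--> {A, C, D}  [seen]
{A, B, D} --c--> {A}  [seen]
{A, C, D, E} --a--> {A, B, C, D}  [new]
{A, C, D, E} --b--> {A, C, D, E}  [seen]
{A, C, D, E} --c--> {B, E}  [seen]
{B, E} --a--> {A, C}  [new]
{B, E} --b--> {A, D}  [new]
{B, E} --c--> {A, B}  [new]
{A, B, C, D} --a--> {A, B, D}  [seen]
{A, B, C, D} --b--> {A, C, D, E}  [seen]
{A, B, C, D} --c--> {A, B, E}  [new]
{A, C} --a--> {A}  [seen]
{A, C} --b--> {A, C, D, E}  [seen]
{A, C} --c--> {B, E}  [seen]
{A, D} --a--> {A, B, D}  [seen]
{A, D} --b--> {A, C, D}  [seen]
{A, D} --c--> ∅  [seen]
{A, B} --a--> {A}  [seen]
{A, B} --b--> {A, C, D}  [seen]
{A, B} --c--> {A}  [seen]
{A, B, E} --a--> {A, C}  [seen]
{A, B, E} --b--> {A, C, D}  [seen]
{A, B, E} --c--> {A, B}  [seen]
Reachable DFA states: {A}, {A, C, D}, ∅, {A, B, D}, {A, C, D, E}, {B, E}, {A, B, C, D}, {A, C}, {A, D}, {A, B}, {A, B, E}.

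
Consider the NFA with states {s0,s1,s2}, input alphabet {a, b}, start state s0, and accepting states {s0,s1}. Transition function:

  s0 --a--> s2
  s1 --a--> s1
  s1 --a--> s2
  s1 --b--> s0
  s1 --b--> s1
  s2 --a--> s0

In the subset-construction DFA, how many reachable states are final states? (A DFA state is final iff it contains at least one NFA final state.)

Start state of the DFA: {s0}.
{s0} --a--> {s2}  [new]
{s0} --b--> ∅  [new]
{s2} --a--> {s0}  [seen]
{s2} --b--> ∅  [seen]
∅ --a--> ∅  [seen]
∅ --b--> ∅  [seen]
Reachable DFA states: {s0}, {s2}, ∅.
Accepting DFA states (contain an NFA accepting state): {s0}.

1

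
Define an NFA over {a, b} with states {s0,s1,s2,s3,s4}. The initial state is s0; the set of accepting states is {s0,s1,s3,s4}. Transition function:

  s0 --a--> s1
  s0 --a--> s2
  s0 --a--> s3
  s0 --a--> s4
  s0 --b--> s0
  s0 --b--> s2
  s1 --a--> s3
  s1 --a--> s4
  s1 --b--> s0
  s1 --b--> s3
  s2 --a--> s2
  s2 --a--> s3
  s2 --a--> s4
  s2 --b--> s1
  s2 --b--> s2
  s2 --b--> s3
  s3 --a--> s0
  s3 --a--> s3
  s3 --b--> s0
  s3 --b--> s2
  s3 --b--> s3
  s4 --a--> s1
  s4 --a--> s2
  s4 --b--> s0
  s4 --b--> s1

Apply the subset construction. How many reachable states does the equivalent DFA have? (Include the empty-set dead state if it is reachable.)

Start state of the DFA: {s0}.
{s0} --a--> {s1,s2,s3,s4}  [new]
{s0} --b--> {s0,s2}  [new]
{s1,s2,s3,s4} --a--> {s0,s1,s2,s3,s4}  [new]
{s1,s2,s3,s4} --b--> {s0,s1,s2,s3}  [new]
{s0,s2} --a--> {s1,s2,s3,s4}  [seen]
{s0,s2} --b--> {s0,s1,s2,s3}  [seen]
{s0,s1,s2,s3,s4} --a--> {s0,s1,s2,s3,s4}  [seen]
{s0,s1,s2,s3,s4} --b--> {s0,s1,s2,s3}  [seen]
{s0,s1,s2,s3} --a--> {s0,s1,s2,s3,s4}  [seen]
{s0,s1,s2,s3} --b--> {s0,s1,s2,s3}  [seen]
Reachable DFA states: {s0}, {s1,s2,s3,s4}, {s0,s2}, {s0,s1,s2,s3,s4}, {s0,s1,s2,s3}.

5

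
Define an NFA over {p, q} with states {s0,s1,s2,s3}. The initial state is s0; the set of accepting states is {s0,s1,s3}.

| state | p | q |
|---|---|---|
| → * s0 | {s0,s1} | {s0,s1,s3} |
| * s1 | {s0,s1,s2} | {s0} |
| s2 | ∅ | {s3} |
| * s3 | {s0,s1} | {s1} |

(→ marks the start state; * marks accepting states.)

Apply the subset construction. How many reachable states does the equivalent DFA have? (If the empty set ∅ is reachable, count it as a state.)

4

Start state of the DFA: {s0}.
{s0} --p--> {s0,s1}  [new]
{s0} --q--> {s0,s1,s3}  [new]
{s0,s1} --p--> {s0,s1,s2}  [new]
{s0,s1} --q--> {s0,s1,s3}  [seen]
{s0,s1,s3} --p--> {s0,s1,s2}  [seen]
{s0,s1,s3} --q--> {s0,s1,s3}  [seen]
{s0,s1,s2} --p--> {s0,s1,s2}  [seen]
{s0,s1,s2} --q--> {s0,s1,s3}  [seen]
Reachable DFA states: {s0}, {s0,s1}, {s0,s1,s3}, {s0,s1,s2}.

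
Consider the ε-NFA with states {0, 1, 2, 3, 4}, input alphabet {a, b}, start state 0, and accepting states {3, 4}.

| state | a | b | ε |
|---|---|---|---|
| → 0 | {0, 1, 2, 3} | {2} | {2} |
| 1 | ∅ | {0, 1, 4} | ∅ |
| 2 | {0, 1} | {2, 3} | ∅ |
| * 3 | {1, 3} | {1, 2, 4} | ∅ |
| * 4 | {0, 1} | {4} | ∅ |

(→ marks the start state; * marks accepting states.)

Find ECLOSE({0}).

{0, 2}

Begin with {0}.
0 →ε {2}; add 2.
ε-closure = {0, 2}.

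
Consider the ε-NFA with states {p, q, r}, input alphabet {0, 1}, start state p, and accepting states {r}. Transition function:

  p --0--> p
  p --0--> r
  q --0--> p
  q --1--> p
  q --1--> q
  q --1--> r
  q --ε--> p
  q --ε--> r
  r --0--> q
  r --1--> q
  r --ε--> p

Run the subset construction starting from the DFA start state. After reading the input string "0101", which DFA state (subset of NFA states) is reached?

Start: {p}.
δ(p,0) = {p, r}.
Union: {p, r}.
After 0: {p, r}.
δ(p,1) = ∅; δ(r,1) = {q}.
Union: {q}.
ε-closure gives {p, q, r}.
After 1: {p, q, r}.
δ(p,0) = {p, r}; δ(q,0) = {p}; δ(r,0) = {q}.
Union: {p, q, r}.
After 0: {p, q, r}.
δ(p,1) = ∅; δ(q,1) = {p, q, r}; δ(r,1) = {q}.
Union: {p, q, r}.
After 1: {p, q, r}.

{p, q, r}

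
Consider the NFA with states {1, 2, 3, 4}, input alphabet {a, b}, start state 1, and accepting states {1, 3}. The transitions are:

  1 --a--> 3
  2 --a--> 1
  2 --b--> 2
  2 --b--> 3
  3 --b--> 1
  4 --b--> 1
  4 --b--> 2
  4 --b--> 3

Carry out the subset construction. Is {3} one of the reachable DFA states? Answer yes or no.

Start state of the DFA: {1}.
{1} --a--> {3}  [new]
{1} --b--> ∅  [new]
{3} --a--> ∅  [seen]
{3} --b--> {1}  [seen]
∅ --a--> ∅  [seen]
∅ --b--> ∅  [seen]
Reachable DFA states: {1}, {3}, ∅.
{3} is among them.

yes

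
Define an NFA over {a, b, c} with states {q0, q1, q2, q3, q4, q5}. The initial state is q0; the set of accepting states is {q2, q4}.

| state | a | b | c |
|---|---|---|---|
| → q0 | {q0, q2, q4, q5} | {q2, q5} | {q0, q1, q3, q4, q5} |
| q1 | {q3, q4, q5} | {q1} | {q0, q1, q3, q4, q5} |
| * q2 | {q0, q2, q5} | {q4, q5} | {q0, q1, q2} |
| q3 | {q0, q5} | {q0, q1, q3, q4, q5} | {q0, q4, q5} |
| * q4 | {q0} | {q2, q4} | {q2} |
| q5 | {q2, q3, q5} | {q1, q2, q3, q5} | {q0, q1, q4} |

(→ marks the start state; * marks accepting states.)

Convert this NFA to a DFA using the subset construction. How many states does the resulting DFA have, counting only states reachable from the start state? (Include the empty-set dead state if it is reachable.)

Start state of the DFA: {q0}.
{q0} --a--> {q0, q2, q4, q5}  [new]
{q0} --b--> {q2, q5}  [new]
{q0} --c--> {q0, q1, q3, q4, q5}  [new]
{q0, q2, q4, q5} --a--> {q0, q2, q3, q4, q5}  [new]
{q0, q2, q4, q5} --b--> {q1, q2, q3, q4, q5}  [new]
{q0, q2, q4, q5} --c--> {q0, q1, q2, q3, q4, q5}  [new]
{q2, q5} --a--> {q0, q2, q3, q5}  [new]
{q2, q5} --b--> {q1, q2, q3, q4, q5}  [seen]
{q2, q5} --c--> {q0, q1, q2, q4}  [new]
{q0, q1, q3, q4, q5} --a--> {q0, q2, q3, q4, q5}  [seen]
{q0, q1, q3, q4, q5} --b--> {q0, q1, q2, q3, q4, q5}  [seen]
{q0, q1, q3, q4, q5} --c--> {q0, q1, q2, q3, q4, q5}  [seen]
{q0, q2, q3, q4, q5} --a--> {q0, q2, q3, q4, q5}  [seen]
{q0, q2, q3, q4, q5} --b--> {q0, q1, q2, q3, q4, q5}  [seen]
{q0, q2, q3, q4, q5} --c--> {q0, q1, q2, q3, q4, q5}  [seen]
{q1, q2, q3, q4, q5} --a--> {q0, q2, q3, q4, q5}  [seen]
{q1, q2, q3, q4, q5} --b--> {q0, q1, q2, q3, q4, q5}  [seen]
{q1, q2, q3, q4, q5} --c--> {q0, q1, q2, q3, q4, q5}  [seen]
{q0, q1, q2, q3, q4, q5} --a--> {q0, q2, q3, q4, q5}  [seen]
{q0, q1, q2, q3, q4, q5} --b--> {q0, q1, q2, q3, q4, q5}  [seen]
{q0, q1, q2, q3, q4, q5} --c--> {q0, q1, q2, q3, q4, q5}  [seen]
{q0, q2, q3, q5} --a--> {q0, q2, q3, q4, q5}  [seen]
{q0, q2, q3, q5} --b--> {q0, q1, q2, q3, q4, q5}  [seen]
{q0, q2, q3, q5} --c--> {q0, q1, q2, q3, q4, q5}  [seen]
{q0, q1, q2, q4} --a--> {q0, q2, q3, q4, q5}  [seen]
{q0, q1, q2, q4} --b--> {q1, q2, q4, q5}  [new]
{q0, q1, q2, q4} --c--> {q0, q1, q2, q3, q4, q5}  [seen]
{q1, q2, q4, q5} --a--> {q0, q2, q3, q4, q5}  [seen]
{q1, q2, q4, q5} --b--> {q1, q2, q3, q4, q5}  [seen]
{q1, q2, q4, q5} --c--> {q0, q1, q2, q3, q4, q5}  [seen]
Reachable DFA states: {q0}, {q0, q2, q4, q5}, {q2, q5}, {q0, q1, q3, q4, q5}, {q0, q2, q3, q4, q5}, {q1, q2, q3, q4, q5}, {q0, q1, q2, q3, q4, q5}, {q0, q2, q3, q5}, {q0, q1, q2, q4}, {q1, q2, q4, q5}.

10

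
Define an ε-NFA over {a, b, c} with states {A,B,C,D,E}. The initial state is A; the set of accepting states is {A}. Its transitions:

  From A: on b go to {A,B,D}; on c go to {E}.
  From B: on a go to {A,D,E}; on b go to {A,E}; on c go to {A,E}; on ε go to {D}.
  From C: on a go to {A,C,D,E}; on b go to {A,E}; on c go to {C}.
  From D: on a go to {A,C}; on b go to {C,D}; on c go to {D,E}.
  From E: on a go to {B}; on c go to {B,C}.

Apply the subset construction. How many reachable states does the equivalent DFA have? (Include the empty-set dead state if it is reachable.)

Start state of the DFA: {A} (ε-closure of the NFA start).
{A} --a--> ∅  [new]
{A} --b--> {A,B,D}  [new]
{A} --c--> {E}  [new]
∅ --a--> ∅  [seen]
∅ --b--> ∅  [seen]
∅ --c--> ∅  [seen]
{A,B,D} --a--> {A,C,D,E}  [new]
{A,B,D} --b--> {A,B,C,D,E}  [new]
{A,B,D} --c--> {A,D,E}  [new]
{E} --a--> {B,D}  [new]
{E} --b--> ∅  [seen]
{E} --c--> {B,C,D}  [new]
{A,C,D,E} --a--> {A,B,C,D,E}  [seen]
{A,C,D,E} --b--> {A,B,C,D,E}  [seen]
{A,C,D,E} --c--> {B,C,D,E}  [new]
{A,B,C,D,E} --a--> {A,B,C,D,E}  [seen]
{A,B,C,D,E} --b--> {A,B,C,D,E}  [seen]
{A,B,C,D,E} --c--> {A,B,C,D,E}  [seen]
{A,D,E} --a--> {A,B,C,D}  [new]
{A,D,E} --b--> {A,B,C,D}  [seen]
{A,D,E} --c--> {B,C,D,E}  [seen]
{B,D} --a--> {A,C,D,E}  [seen]
{B,D} --b--> {A,C,D,E}  [seen]
{B,D} --c--> {A,D,E}  [seen]
{B,C,D} --a--> {A,C,D,E}  [seen]
{B,C,D} --b--> {A,C,D,E}  [seen]
{B,C,D} --c--> {A,C,D,E}  [seen]
{B,C,D,E} --a--> {A,B,C,D,E}  [seen]
{B,C,D,E} --b--> {A,C,D,E}  [seen]
{B,C,D,E} --c--> {A,B,C,D,E}  [seen]
{A,B,C,D} --a--> {A,C,D,E}  [seen]
{A,B,C,D} --b--> {A,B,C,D,E}  [seen]
{A,B,C,D} --c--> {A,C,D,E}  [seen]
Reachable DFA states: {A}, ∅, {A,B,D}, {E}, {A,C,D,E}, {A,B,C,D,E}, {A,D,E}, {B,D}, {B,C,D}, {B,C,D,E}, {A,B,C,D}.

11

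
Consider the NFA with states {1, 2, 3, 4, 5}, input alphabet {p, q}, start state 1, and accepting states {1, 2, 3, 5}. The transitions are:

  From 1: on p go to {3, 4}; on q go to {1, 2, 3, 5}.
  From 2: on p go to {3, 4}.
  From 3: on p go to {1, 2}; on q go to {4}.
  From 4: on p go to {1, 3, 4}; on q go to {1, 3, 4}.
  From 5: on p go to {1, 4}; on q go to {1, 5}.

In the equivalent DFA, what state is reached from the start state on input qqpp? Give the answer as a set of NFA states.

{1, 2, 3, 4}

Start: {1}.
δ(1,q) = {1, 2, 3, 5}.
Union: {1, 2, 3, 5}.
After q: {1, 2, 3, 5}.
δ(1,q) = {1, 2, 3, 5}; δ(2,q) = ∅; δ(3,q) = {4}; δ(5,q) = {1, 5}.
Union: {1, 2, 3, 4, 5}.
After q: {1, 2, 3, 4, 5}.
δ(1,p) = {3, 4}; δ(2,p) = {3, 4}; δ(3,p) = {1, 2}; δ(4,p) = {1, 3, 4}; δ(5,p) = {1, 4}.
Union: {1, 2, 3, 4}.
After p: {1, 2, 3, 4}.
δ(1,p) = {3, 4}; δ(2,p) = {3, 4}; δ(3,p) = {1, 2}; δ(4,p) = {1, 3, 4}.
Union: {1, 2, 3, 4}.
After p: {1, 2, 3, 4}.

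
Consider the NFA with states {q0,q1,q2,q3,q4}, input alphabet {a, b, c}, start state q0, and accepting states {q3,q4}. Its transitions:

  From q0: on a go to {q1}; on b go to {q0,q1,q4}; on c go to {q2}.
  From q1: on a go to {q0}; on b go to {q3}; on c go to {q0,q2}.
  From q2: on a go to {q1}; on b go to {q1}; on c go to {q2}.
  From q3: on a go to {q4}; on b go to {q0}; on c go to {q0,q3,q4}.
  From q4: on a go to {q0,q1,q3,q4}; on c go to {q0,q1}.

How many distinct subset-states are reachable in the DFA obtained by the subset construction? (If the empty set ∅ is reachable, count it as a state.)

13

Start state of the DFA: {q0}.
{q0} --a--> {q1}  [new]
{q0} --b--> {q0,q1,q4}  [new]
{q0} --c--> {q2}  [new]
{q1} --a--> {q0}  [seen]
{q1} --b--> {q3}  [new]
{q1} --c--> {q0,q2}  [new]
{q0,q1,q4} --a--> {q0,q1,q3,q4}  [new]
{q0,q1,q4} --b--> {q0,q1,q3,q4}  [seen]
{q0,q1,q4} --c--> {q0,q1,q2}  [new]
{q2} --a--> {q1}  [seen]
{q2} --b--> {q1}  [seen]
{q2} --c--> {q2}  [seen]
{q3} --a--> {q4}  [new]
{q3} --b--> {q0}  [seen]
{q3} --c--> {q0,q3,q4}  [new]
{q0,q2} --a--> {q1}  [seen]
{q0,q2} --b--> {q0,q1,q4}  [seen]
{q0,q2} --c--> {q2}  [seen]
{q0,q1,q3,q4} --a--> {q0,q1,q3,q4}  [seen]
{q0,q1,q3,q4} --b--> {q0,q1,q3,q4}  [seen]
{q0,q1,q3,q4} --c--> {q0,q1,q2,q3,q4}  [new]
{q0,q1,q2} --a--> {q0,q1}  [new]
{q0,q1,q2} --b--> {q0,q1,q3,q4}  [seen]
{q0,q1,q2} --c--> {q0,q2}  [seen]
{q4} --a--> {q0,q1,q3,q4}  [seen]
{q4} --b--> ∅  [new]
{q4} --c--> {q0,q1}  [seen]
{q0,q3,q4} --a--> {q0,q1,q3,q4}  [seen]
{q0,q3,q4} --b--> {q0,q1,q4}  [seen]
{q0,q3,q4} --c--> {q0,q1,q2,q3,q4}  [seen]
{q0,q1,q2,q3,q4} --a--> {q0,q1,q3,q4}  [seen]
{q0,q1,q2,q3,q4} --b--> {q0,q1,q3,q4}  [seen]
{q0,q1,q2,q3,q4} --c--> {q0,q1,q2,q3,q4}  [seen]
{q0,q1} --a--> {q0,q1}  [seen]
{q0,q1} --b--> {q0,q1,q3,q4}  [seen]
{q0,q1} --c--> {q0,q2}  [seen]
∅ --a--> ∅  [seen]
∅ --b--> ∅  [seen]
∅ --c--> ∅  [seen]
Reachable DFA states: {q0}, {q1}, {q0,q1,q4}, {q2}, {q3}, {q0,q2}, {q0,q1,q3,q4}, {q0,q1,q2}, {q4}, {q0,q3,q4}, {q0,q1,q2,q3,q4}, {q0,q1}, ∅.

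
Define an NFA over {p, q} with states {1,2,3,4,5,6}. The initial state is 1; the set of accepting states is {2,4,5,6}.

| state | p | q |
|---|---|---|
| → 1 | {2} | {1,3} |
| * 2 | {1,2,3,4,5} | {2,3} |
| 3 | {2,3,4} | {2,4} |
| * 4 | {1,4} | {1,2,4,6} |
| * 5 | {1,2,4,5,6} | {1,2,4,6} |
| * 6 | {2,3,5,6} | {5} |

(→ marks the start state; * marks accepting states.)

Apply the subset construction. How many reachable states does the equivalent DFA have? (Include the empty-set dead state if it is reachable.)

Start state of the DFA: {1}.
{1} --p--> {2}  [new]
{1} --q--> {1,3}  [new]
{2} --p--> {1,2,3,4,5}  [new]
{2} --q--> {2,3}  [new]
{1,3} --p--> {2,3,4}  [new]
{1,3} --q--> {1,2,3,4}  [new]
{1,2,3,4,5} --p--> {1,2,3,4,5,6}  [new]
{1,2,3,4,5} --q--> {1,2,3,4,6}  [new]
{2,3} --p--> {1,2,3,4,5}  [seen]
{2,3} --q--> {2,3,4}  [seen]
{2,3,4} --p--> {1,2,3,4,5}  [seen]
{2,3,4} --q--> {1,2,3,4,6}  [seen]
{1,2,3,4} --p--> {1,2,3,4,5}  [seen]
{1,2,3,4} --q--> {1,2,3,4,6}  [seen]
{1,2,3,4,5,6} --p--> {1,2,3,4,5,6}  [seen]
{1,2,3,4,5,6} --q--> {1,2,3,4,5,6}  [seen]
{1,2,3,4,6} --p--> {1,2,3,4,5,6}  [seen]
{1,2,3,4,6} --q--> {1,2,3,4,5,6}  [seen]
Reachable DFA states: {1}, {2}, {1,3}, {1,2,3,4,5}, {2,3}, {2,3,4}, {1,2,3,4}, {1,2,3,4,5,6}, {1,2,3,4,6}.

9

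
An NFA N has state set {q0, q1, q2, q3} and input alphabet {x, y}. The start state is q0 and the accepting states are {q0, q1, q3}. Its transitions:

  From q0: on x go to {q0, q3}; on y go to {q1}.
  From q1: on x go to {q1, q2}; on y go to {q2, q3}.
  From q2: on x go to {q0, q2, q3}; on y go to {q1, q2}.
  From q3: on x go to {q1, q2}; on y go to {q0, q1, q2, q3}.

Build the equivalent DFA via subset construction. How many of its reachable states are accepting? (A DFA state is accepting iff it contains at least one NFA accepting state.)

7

Start state of the DFA: {q0}.
{q0} --x--> {q0, q3}  [new]
{q0} --y--> {q1}  [new]
{q0, q3} --x--> {q0, q1, q2, q3}  [new]
{q0, q3} --y--> {q0, q1, q2, q3}  [seen]
{q1} --x--> {q1, q2}  [new]
{q1} --y--> {q2, q3}  [new]
{q0, q1, q2, q3} --x--> {q0, q1, q2, q3}  [seen]
{q0, q1, q2, q3} --y--> {q0, q1, q2, q3}  [seen]
{q1, q2} --x--> {q0, q1, q2, q3}  [seen]
{q1, q2} --y--> {q1, q2, q3}  [new]
{q2, q3} --x--> {q0, q1, q2, q3}  [seen]
{q2, q3} --y--> {q0, q1, q2, q3}  [seen]
{q1, q2, q3} --x--> {q0, q1, q2, q3}  [seen]
{q1, q2, q3} --y--> {q0, q1, q2, q3}  [seen]
Reachable DFA states: {q0}, {q0, q3}, {q1}, {q0, q1, q2, q3}, {q1, q2}, {q2, q3}, {q1, q2, q3}.
Accepting DFA states (contain an NFA accepting state): {q0}, {q0, q3}, {q1}, {q0, q1, q2, q3}, {q1, q2}, {q2, q3}, {q1, q2, q3}.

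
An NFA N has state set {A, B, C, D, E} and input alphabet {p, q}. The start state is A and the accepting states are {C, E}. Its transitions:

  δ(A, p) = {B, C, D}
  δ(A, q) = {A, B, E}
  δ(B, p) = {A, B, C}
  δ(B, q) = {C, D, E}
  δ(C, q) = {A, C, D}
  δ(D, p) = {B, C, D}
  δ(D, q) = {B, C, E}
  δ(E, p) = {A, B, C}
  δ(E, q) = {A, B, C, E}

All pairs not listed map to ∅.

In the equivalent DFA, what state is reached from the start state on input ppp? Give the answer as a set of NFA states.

{A, B, C, D}

Start: {A}.
δ(A,p) = {B, C, D}.
Union: {B, C, D}.
After p: {B, C, D}.
δ(B,p) = {A, B, C}; δ(C,p) = ∅; δ(D,p) = {B, C, D}.
Union: {A, B, C, D}.
After p: {A, B, C, D}.
δ(A,p) = {B, C, D}; δ(B,p) = {A, B, C}; δ(C,p) = ∅; δ(D,p) = {B, C, D}.
Union: {A, B, C, D}.
After p: {A, B, C, D}.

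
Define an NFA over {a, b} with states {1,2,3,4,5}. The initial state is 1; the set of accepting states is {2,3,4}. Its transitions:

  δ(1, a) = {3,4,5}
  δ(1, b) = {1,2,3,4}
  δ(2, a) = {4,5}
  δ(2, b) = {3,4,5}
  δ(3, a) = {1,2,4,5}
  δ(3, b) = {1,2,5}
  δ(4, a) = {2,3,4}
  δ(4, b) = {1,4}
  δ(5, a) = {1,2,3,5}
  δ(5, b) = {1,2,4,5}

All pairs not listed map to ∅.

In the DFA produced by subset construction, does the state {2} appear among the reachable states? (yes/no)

no

Start state of the DFA: {1}.
{1} --a--> {3,4,5}  [new]
{1} --b--> {1,2,3,4}  [new]
{3,4,5} --a--> {1,2,3,4,5}  [new]
{3,4,5} --b--> {1,2,4,5}  [new]
{1,2,3,4} --a--> {1,2,3,4,5}  [seen]
{1,2,3,4} --b--> {1,2,3,4,5}  [seen]
{1,2,3,4,5} --a--> {1,2,3,4,5}  [seen]
{1,2,3,4,5} --b--> {1,2,3,4,5}  [seen]
{1,2,4,5} --a--> {1,2,3,4,5}  [seen]
{1,2,4,5} --b--> {1,2,3,4,5}  [seen]
Reachable DFA states: {1}, {3,4,5}, {1,2,3,4}, {1,2,3,4,5}, {1,2,4,5}.
{2} is not among them.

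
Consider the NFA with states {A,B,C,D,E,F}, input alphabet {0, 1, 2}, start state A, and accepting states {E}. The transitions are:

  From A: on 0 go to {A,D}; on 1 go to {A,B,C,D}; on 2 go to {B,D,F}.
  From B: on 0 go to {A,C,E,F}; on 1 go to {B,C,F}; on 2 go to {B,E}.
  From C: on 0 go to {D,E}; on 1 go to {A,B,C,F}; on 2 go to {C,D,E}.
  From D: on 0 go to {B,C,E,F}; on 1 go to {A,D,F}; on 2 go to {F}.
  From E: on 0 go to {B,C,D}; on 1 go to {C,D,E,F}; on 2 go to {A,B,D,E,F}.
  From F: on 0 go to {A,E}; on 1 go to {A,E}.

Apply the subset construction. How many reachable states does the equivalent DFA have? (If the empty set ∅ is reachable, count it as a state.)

Start state of the DFA: {A}.
{A} --0--> {A,D}  [new]
{A} --1--> {A,B,C,D}  [new]
{A} --2--> {B,D,F}  [new]
{A,D} --0--> {A,B,C,D,E,F}  [new]
{A,D} --1--> {A,B,C,D,F}  [new]
{A,D} --2--> {B,D,F}  [seen]
{A,B,C,D} --0--> {A,B,C,D,E,F}  [seen]
{A,B,C,D} --1--> {A,B,C,D,F}  [seen]
{A,B,C,D} --2--> {B,C,D,E,F}  [new]
{B,D,F} --0--> {A,B,C,E,F}  [new]
{B,D,F} --1--> {A,B,C,D,E,F}  [seen]
{B,D,F} --2--> {B,E,F}  [new]
{A,B,C,D,E,F} --0--> {A,B,C,D,E,F}  [seen]
{A,B,C,D,E,F} --1--> {A,B,C,D,E,F}  [seen]
{A,B,C,D,E,F} --2--> {A,B,C,D,E,F}  [seen]
{A,B,C,D,F} --0--> {A,B,C,D,E,F}  [seen]
{A,B,C,D,F} --1--> {A,B,C,D,E,F}  [seen]
{A,B,C,D,F} --2--> {B,C,D,E,F}  [seen]
{B,C,D,E,F} --0--> {A,B,C,D,E,F}  [seen]
{B,C,D,E,F} --1--> {A,B,C,D,E,F}  [seen]
{B,C,D,E,F} --2--> {A,B,C,D,E,F}  [seen]
{A,B,C,E,F} --0--> {A,B,C,D,E,F}  [seen]
{A,B,C,E,F} --1--> {A,B,C,D,E,F}  [seen]
{A,B,C,E,F} --2--> {A,B,C,D,E,F}  [seen]
{B,E,F} --0--> {A,B,C,D,E,F}  [seen]
{B,E,F} --1--> {A,B,C,D,E,F}  [seen]
{B,E,F} --2--> {A,B,D,E,F}  [new]
{A,B,D,E,F} --0--> {A,B,C,D,E,F}  [seen]
{A,B,D,E,F} --1--> {A,B,C,D,E,F}  [seen]
{A,B,D,E,F} --2--> {A,B,D,E,F}  [seen]
Reachable DFA states: {A}, {A,D}, {A,B,C,D}, {B,D,F}, {A,B,C,D,E,F}, {A,B,C,D,F}, {B,C,D,E,F}, {A,B,C,E,F}, {B,E,F}, {A,B,D,E,F}.

10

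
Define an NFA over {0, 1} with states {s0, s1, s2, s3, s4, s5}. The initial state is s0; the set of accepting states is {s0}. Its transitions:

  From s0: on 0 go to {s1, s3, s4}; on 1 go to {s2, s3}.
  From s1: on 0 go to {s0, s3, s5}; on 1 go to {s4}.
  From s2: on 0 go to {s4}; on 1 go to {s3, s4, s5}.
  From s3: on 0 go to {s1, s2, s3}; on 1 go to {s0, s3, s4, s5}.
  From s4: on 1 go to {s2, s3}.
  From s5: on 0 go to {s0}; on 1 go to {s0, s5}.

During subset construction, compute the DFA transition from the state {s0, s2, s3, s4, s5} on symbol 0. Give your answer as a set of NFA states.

δ(s0,0) = {s1, s3, s4}; δ(s2,0) = {s4}; δ(s3,0) = {s1, s2, s3}; δ(s4,0) = ∅; δ(s5,0) = {s0}.
Union: {s0, s1, s2, s3, s4}.

{s0, s1, s2, s3, s4}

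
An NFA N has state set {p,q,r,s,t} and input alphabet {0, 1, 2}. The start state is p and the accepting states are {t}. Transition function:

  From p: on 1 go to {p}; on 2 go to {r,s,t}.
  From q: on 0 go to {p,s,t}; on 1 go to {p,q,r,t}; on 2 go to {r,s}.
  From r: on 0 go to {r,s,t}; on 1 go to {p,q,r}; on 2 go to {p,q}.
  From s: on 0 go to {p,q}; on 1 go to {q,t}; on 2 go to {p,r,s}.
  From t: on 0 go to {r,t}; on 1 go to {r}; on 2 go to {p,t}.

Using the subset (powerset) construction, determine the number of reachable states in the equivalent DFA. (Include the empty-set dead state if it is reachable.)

Start state of the DFA: {p}.
{p} --0--> ∅  [new]
{p} --1--> {p}  [seen]
{p} --2--> {r,s,t}  [new]
∅ --0--> ∅  [seen]
∅ --1--> ∅  [seen]
∅ --2--> ∅  [seen]
{r,s,t} --0--> {p,q,r,s,t}  [new]
{r,s,t} --1--> {p,q,r,t}  [new]
{r,s,t} --2--> {p,q,r,s,t}  [seen]
{p,q,r,s,t} --0--> {p,q,r,s,t}  [seen]
{p,q,r,s,t} --1--> {p,q,r,t}  [seen]
{p,q,r,s,t} --2--> {p,q,r,s,t}  [seen]
{p,q,r,t} --0--> {p,r,s,t}  [new]
{p,q,r,t} --1--> {p,q,r,t}  [seen]
{p,q,r,t} --2--> {p,q,r,s,t}  [seen]
{p,r,s,t} --0--> {p,q,r,s,t}  [seen]
{p,r,s,t} --1--> {p,q,r,t}  [seen]
{p,r,s,t} --2--> {p,q,r,s,t}  [seen]
Reachable DFA states: {p}, ∅, {r,s,t}, {p,q,r,s,t}, {p,q,r,t}, {p,r,s,t}.

6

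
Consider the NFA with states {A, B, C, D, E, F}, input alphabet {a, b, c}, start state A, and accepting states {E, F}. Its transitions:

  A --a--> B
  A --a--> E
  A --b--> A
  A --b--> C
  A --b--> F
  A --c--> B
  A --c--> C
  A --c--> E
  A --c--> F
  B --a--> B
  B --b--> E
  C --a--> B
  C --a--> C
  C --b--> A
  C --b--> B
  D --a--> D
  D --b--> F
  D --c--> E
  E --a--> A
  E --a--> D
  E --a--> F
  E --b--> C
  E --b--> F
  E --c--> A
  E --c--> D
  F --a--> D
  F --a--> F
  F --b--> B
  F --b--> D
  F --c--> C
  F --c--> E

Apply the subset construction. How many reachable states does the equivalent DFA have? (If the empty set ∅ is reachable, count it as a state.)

16

Start state of the DFA: {A}.
{A} --a--> {B, E}  [new]
{A} --b--> {A, C, F}  [new]
{A} --c--> {B, C, E, F}  [new]
{B, E} --a--> {A, B, D, F}  [new]
{B, E} --b--> {C, E, F}  [new]
{B, E} --c--> {A, D}  [new]
{A, C, F} --a--> {B, C, D, E, F}  [new]
{A, C, F} --b--> {A, B, C, D, F}  [new]
{A, C, F} --c--> {B, C, E, F}  [seen]
{B, C, E, F} --a--> {A, B, C, D, F}  [seen]
{B, C, E, F} --b--> {A, B, C, D, E, F}  [new]
{B, C, E, F} --c--> {A, C, D, E}  [new]
{A, B, D, F} --a--> {B, D, E, F}  [new]
{A, B, D, F} --b--> {A, B, C, D, E, F}  [seen]
{A, B, D, F} --c--> {B, C, E, F}  [seen]
{C, E, F} --a--> {A, B, C, D, F}  [seen]
{C, E, F} --b--> {A, B, C, D, F}  [seen]
{C, E, F} --c--> {A, C, D, E}  [seen]
{A, D} --a--> {B, D, E}  [new]
{A, D} --b--> {A, C, F}  [seen]
{A, D} --c--> {B, C, E, F}  [seen]
{B, C, D, E, F} --a--> {A, B, C, D, F}  [seen]
{B, C, D, E, F} --b--> {A, B, C, D, E, F}  [seen]
{B, C, D, E, F} --c--> {A, C, D, E}  [seen]
{A, B, C, D, F} --a--> {B, C, D, E, F}  [seen]
{A, B, C, D, F} --b--> {A, B, C, D, E, F}  [seen]
{A, B, C, D, F} --c--> {B, C, E, F}  [seen]
{A, B, C, D, E, F} --a--> {A, B, C, D, E, F}  [seen]
{A, B, C, D, E, F} --b--> {A, B, C, D, E, F}  [seen]
{A, B, C, D, E, F} --c--> {A, B, C, D, E, F}  [seen]
{A, C, D, E} --a--> {A, B, C, D, E, F}  [seen]
{A, C, D, E} --b--> {A, B, C, F}  [new]
{A, C, D, E} --c--> {A, B, C, D, E, F}  [seen]
{B, D, E, F} --a--> {A, B, D, F}  [seen]
{B, D, E, F} --b--> {B, C, D, E, F}  [seen]
{B, D, E, F} --c--> {A, C, D, E}  [seen]
{B, D, E} --a--> {A, B, D, F}  [seen]
{B, D, E} --b--> {C, E, F}  [seen]
{B, D, E} --c--> {A, D, E}  [new]
{A, B, C, F} --a--> {B, C, D, E, F}  [seen]
{A, B, C, F} --b--> {A, B, C, D, E, F}  [seen]
{A, B, C, F} --c--> {B, C, E, F}  [seen]
{A, D, E} --a--> {A, B, D, E, F}  [new]
{A, D, E} --b--> {A, C, F}  [seen]
{A, D, E} --c--> {A, B, C, D, E, F}  [seen]
{A, B, D, E, F} --a--> {A, B, D, E, F}  [seen]
{A, B, D, E, F} --b--> {A, B, C, D, E, F}  [seen]
{A, B, D, E, F} --c--> {A, B, C, D, E, F}  [seen]
Reachable DFA states: {A}, {B, E}, {A, C, F}, {B, C, E, F}, {A, B, D, F}, {C, E, F}, {A, D}, {B, C, D, E, F}, {A, B, C, D, F}, {A, B, C, D, E, F}, {A, C, D, E}, {B, D, E, F}, {B, D, E}, {A, B, C, F}, {A, D, E}, {A, B, D, E, F}.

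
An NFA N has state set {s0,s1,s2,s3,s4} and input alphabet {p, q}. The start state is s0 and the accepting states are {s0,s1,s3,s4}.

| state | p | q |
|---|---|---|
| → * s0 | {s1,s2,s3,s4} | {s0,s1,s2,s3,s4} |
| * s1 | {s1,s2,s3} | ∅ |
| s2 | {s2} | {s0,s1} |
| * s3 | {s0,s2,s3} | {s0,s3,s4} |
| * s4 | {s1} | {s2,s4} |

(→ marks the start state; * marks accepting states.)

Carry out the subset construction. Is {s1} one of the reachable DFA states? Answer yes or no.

no

Start state of the DFA: {s0}.
{s0} --p--> {s1,s2,s3,s4}  [new]
{s0} --q--> {s0,s1,s2,s3,s4}  [new]
{s1,s2,s3,s4} --p--> {s0,s1,s2,s3}  [new]
{s1,s2,s3,s4} --q--> {s0,s1,s2,s3,s4}  [seen]
{s0,s1,s2,s3,s4} --p--> {s0,s1,s2,s3,s4}  [seen]
{s0,s1,s2,s3,s4} --q--> {s0,s1,s2,s3,s4}  [seen]
{s0,s1,s2,s3} --p--> {s0,s1,s2,s3,s4}  [seen]
{s0,s1,s2,s3} --q--> {s0,s1,s2,s3,s4}  [seen]
Reachable DFA states: {s0}, {s1,s2,s3,s4}, {s0,s1,s2,s3,s4}, {s0,s1,s2,s3}.
{s1} is not among them.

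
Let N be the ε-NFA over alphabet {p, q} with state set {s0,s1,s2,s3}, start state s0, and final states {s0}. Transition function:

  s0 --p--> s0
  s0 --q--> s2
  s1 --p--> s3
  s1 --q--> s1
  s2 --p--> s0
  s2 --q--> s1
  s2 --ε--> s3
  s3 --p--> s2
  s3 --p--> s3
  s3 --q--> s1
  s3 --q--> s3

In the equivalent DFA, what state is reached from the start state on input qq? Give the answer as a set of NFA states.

{s1,s3}

Start: {s0}.
δ(s0,q) = {s2}.
Union: {s2}.
ε-closure gives {s2,s3}.
After q: {s2,s3}.
δ(s2,q) = {s1}; δ(s3,q) = {s1,s3}.
Union: {s1,s3}.
After q: {s1,s3}.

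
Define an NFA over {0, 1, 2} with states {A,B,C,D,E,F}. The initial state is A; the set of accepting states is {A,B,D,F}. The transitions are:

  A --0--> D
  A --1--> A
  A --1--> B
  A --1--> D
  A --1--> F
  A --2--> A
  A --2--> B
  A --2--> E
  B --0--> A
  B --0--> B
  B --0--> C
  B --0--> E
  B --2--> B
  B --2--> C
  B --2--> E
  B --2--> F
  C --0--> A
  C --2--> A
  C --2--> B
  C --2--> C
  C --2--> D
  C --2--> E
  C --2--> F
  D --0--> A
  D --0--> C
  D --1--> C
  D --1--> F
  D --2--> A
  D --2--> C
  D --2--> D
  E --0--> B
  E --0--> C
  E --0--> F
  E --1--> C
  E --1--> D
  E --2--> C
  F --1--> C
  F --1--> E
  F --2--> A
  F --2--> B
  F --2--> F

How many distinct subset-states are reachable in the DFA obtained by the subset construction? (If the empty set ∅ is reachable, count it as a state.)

15

Start state of the DFA: {A}.
{A} --0--> {D}  [new]
{A} --1--> {A,B,D,F}  [new]
{A} --2--> {A,B,E}  [new]
{D} --0--> {A,C}  [new]
{D} --1--> {C,F}  [new]
{D} --2--> {A,C,D}  [new]
{A,B,D,F} --0--> {A,B,C,D,E}  [new]
{A,B,D,F} --1--> {A,B,C,D,E,F}  [new]
{A,B,D,F} --2--> {A,B,C,D,E,F}  [seen]
{A,B,E} --0--> {A,B,C,D,E,F}  [seen]
{A,B,E} --1--> {A,B,C,D,F}  [new]
{A,B,E} --2--> {A,B,C,E,F}  [new]
{A,C} --0--> {A,D}  [new]
{A,C} --1--> {A,B,D,F}  [seen]
{A,C} --2--> {A,B,C,D,E,F}  [seen]
{C,F} --0--> {A}  [seen]
{C,F} --1--> {C,E}  [new]
{C,F} --2--> {A,B,C,D,E,F}  [seen]
{A,C,D} --0--> {A,C,D}  [seen]
{A,C,D} --1--> {A,B,C,D,F}  [seen]
{A,C,D} --2--> {A,B,C,D,E,F}  [seen]
{A,B,C,D,E} --0--> {A,B,C,D,E,F}  [seen]
{A,B,C,D,E} --1--> {A,B,C,D,F}  [seen]
{A,B,C,D,E} --2--> {A,B,C,D,E,F}  [seen]
{A,B,C,D,E,F} --0--> {A,B,C,D,E,F}  [seen]
{A,B,C,D,E,F} --1--> {A,B,C,D,E,F}  [seen]
{A,B,C,D,E,F} --2--> {A,B,C,D,E,F}  [seen]
{A,B,C,D,F} --0--> {A,B,C,D,E}  [seen]
{A,B,C,D,F} --1--> {A,B,C,D,E,F}  [seen]
{A,B,C,D,F} --2--> {A,B,C,D,E,F}  [seen]
{A,B,C,E,F} --0--> {A,B,C,D,E,F}  [seen]
{A,B,C,E,F} --1--> {A,B,C,D,E,F}  [seen]
{A,B,C,E,F} --2--> {A,B,C,D,E,F}  [seen]
{A,D} --0--> {A,C,D}  [seen]
{A,D} --1--> {A,B,C,D,F}  [seen]
{A,D} --2--> {A,B,C,D,E}  [seen]
{C,E} --0--> {A,B,C,F}  [new]
{C,E} --1--> {C,D}  [new]
{C,E} --2--> {A,B,C,D,E,F}  [seen]
{A,B,C,F} --0--> {A,B,C,D,E}  [seen]
{A,B,C,F} --1--> {A,B,C,D,E,F}  [seen]
{A,B,C,F} --2--> {A,B,C,D,E,F}  [seen]
{C,D} --0--> {A,C}  [seen]
{C,D} --1--> {C,F}  [seen]
{C,D} --2--> {A,B,C,D,E,F}  [seen]
Reachable DFA states: {A}, {D}, {A,B,D,F}, {A,B,E}, {A,C}, {C,F}, {A,C,D}, {A,B,C,D,E}, {A,B,C,D,E,F}, {A,B,C,D,F}, {A,B,C,E,F}, {A,D}, {C,E}, {A,B,C,F}, {C,D}.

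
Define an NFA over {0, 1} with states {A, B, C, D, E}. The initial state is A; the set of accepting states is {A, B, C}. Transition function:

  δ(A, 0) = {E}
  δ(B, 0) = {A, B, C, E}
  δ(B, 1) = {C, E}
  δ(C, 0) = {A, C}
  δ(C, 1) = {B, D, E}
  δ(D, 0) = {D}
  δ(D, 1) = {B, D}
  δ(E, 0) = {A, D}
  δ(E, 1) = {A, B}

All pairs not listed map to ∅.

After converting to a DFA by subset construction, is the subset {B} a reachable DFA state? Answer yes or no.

no

Start state of the DFA: {A}.
{A} --0--> {E}  [new]
{A} --1--> ∅  [new]
{E} --0--> {A, D}  [new]
{E} --1--> {A, B}  [new]
∅ --0--> ∅  [seen]
∅ --1--> ∅  [seen]
{A, D} --0--> {D, E}  [new]
{A, D} --1--> {B, D}  [new]
{A, B} --0--> {A, B, C, E}  [new]
{A, B} --1--> {C, E}  [new]
{D, E} --0--> {A, D}  [seen]
{D, E} --1--> {A, B, D}  [new]
{B, D} --0--> {A, B, C, D, E}  [new]
{B, D} --1--> {B, C, D, E}  [new]
{A, B, C, E} --0--> {A, B, C, D, E}  [seen]
{A, B, C, E} --1--> {A, B, C, D, E}  [seen]
{C, E} --0--> {A, C, D}  [new]
{C, E} --1--> {A, B, D, E}  [new]
{A, B, D} --0--> {A, B, C, D, E}  [seen]
{A, B, D} --1--> {B, C, D, E}  [seen]
{A, B, C, D, E} --0--> {A, B, C, D, E}  [seen]
{A, B, C, D, E} --1--> {A, B, C, D, E}  [seen]
{B, C, D, E} --0--> {A, B, C, D, E}  [seen]
{B, C, D, E} --1--> {A, B, C, D, E}  [seen]
{A, C, D} --0--> {A, C, D, E}  [new]
{A, C, D} --1--> {B, D, E}  [new]
{A, B, D, E} --0--> {A, B, C, D, E}  [seen]
{A, B, D, E} --1--> {A, B, C, D, E}  [seen]
{A, C, D, E} --0--> {A, C, D, E}  [seen]
{A, C, D, E} --1--> {A, B, D, E}  [seen]
{B, D, E} --0--> {A, B, C, D, E}  [seen]
{B, D, E} --1--> {A, B, C, D, E}  [seen]
Reachable DFA states: {A}, {E}, ∅, {A, D}, {A, B}, {D, E}, {B, D}, {A, B, C, E}, {C, E}, {A, B, D}, {A, B, C, D, E}, {B, C, D, E}, {A, C, D}, {A, B, D, E}, {A, C, D, E}, {B, D, E}.
{B} is not among them.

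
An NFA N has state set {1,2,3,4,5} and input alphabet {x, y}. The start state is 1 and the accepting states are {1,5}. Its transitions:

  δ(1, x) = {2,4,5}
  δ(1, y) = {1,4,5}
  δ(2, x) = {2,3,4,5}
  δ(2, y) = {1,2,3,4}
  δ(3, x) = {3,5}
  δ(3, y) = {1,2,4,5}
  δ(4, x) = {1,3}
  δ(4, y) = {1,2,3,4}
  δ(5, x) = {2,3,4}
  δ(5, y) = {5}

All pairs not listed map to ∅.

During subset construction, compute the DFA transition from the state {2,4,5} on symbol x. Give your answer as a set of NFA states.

δ(2,x) = {2,3,4,5}; δ(4,x) = {1,3}; δ(5,x) = {2,3,4}.
Union: {1,2,3,4,5}.

{1,2,3,4,5}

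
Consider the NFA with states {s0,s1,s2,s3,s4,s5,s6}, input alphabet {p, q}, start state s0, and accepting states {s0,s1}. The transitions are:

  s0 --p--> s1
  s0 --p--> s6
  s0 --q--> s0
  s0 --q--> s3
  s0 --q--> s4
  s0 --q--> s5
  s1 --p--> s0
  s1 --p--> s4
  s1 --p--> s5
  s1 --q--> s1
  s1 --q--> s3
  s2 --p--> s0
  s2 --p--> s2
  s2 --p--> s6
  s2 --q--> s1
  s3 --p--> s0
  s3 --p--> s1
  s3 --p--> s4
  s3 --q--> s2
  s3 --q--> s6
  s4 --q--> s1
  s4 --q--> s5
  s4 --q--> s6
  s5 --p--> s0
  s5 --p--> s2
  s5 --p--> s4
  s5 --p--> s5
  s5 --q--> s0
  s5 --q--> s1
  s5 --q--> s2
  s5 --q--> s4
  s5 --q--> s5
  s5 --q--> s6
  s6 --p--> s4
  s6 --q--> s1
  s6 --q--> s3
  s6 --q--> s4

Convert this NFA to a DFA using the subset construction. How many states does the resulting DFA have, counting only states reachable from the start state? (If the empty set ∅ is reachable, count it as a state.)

Start state of the DFA: {s0}.
{s0} --p--> {s1,s6}  [new]
{s0} --q--> {s0,s3,s4,s5}  [new]
{s1,s6} --p--> {s0,s4,s5}  [new]
{s1,s6} --q--> {s1,s3,s4}  [new]
{s0,s3,s4,s5} --p--> {s0,s1,s2,s4,s5,s6}  [new]
{s0,s3,s4,s5} --q--> {s0,s1,s2,s3,s4,s5,s6}  [new]
{s0,s4,s5} --p--> {s0,s1,s2,s4,s5,s6}  [seen]
{s0,s4,s5} --q--> {s0,s1,s2,s3,s4,s5,s6}  [seen]
{s1,s3,s4} --p--> {s0,s1,s4,s5}  [new]
{s1,s3,s4} --q--> {s1,s2,s3,s5,s6}  [new]
{s0,s1,s2,s4,s5,s6} --p--> {s0,s1,s2,s4,s5,s6}  [seen]
{s0,s1,s2,s4,s5,s6} --q--> {s0,s1,s2,s3,s4,s5,s6}  [seen]
{s0,s1,s2,s3,s4,s5,s6} --p--> {s0,s1,s2,s4,s5,s6}  [seen]
{s0,s1,s2,s3,s4,s5,s6} --q--> {s0,s1,s2,s3,s4,s5,s6}  [seen]
{s0,s1,s4,s5} --p--> {s0,s1,s2,s4,s5,s6}  [seen]
{s0,s1,s4,s5} --q--> {s0,s1,s2,s3,s4,s5,s6}  [seen]
{s1,s2,s3,s5,s6} --p--> {s0,s1,s2,s4,s5,s6}  [seen]
{s1,s2,s3,s5,s6} --q--> {s0,s1,s2,s3,s4,s5,s6}  [seen]
Reachable DFA states: {s0}, {s1,s6}, {s0,s3,s4,s5}, {s0,s4,s5}, {s1,s3,s4}, {s0,s1,s2,s4,s5,s6}, {s0,s1,s2,s3,s4,s5,s6}, {s0,s1,s4,s5}, {s1,s2,s3,s5,s6}.

9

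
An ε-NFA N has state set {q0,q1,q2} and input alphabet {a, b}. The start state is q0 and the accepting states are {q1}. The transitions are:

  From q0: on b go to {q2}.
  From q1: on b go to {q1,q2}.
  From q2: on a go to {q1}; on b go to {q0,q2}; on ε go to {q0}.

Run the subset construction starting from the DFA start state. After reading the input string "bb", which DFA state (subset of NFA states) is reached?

Start: {q0}.
δ(q0,b) = {q2}.
Union: {q2}.
ε-closure gives {q0,q2}.
After b: {q0,q2}.
δ(q0,b) = {q2}; δ(q2,b) = {q0,q2}.
Union: {q0,q2}.
After b: {q0,q2}.

{q0,q2}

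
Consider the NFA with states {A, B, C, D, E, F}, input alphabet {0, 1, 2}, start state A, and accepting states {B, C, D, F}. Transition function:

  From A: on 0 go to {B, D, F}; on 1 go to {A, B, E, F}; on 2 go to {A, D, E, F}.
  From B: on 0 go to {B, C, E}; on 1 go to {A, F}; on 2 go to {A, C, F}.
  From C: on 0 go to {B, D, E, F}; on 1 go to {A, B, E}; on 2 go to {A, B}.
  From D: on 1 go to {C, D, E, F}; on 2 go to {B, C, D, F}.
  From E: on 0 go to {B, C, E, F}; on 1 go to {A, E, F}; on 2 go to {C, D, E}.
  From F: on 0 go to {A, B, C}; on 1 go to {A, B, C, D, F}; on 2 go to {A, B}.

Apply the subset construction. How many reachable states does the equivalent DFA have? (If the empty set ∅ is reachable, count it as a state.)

8

Start state of the DFA: {A}.
{A} --0--> {B, D, F}  [new]
{A} --1--> {A, B, E, F}  [new]
{A} --2--> {A, D, E, F}  [new]
{B, D, F} --0--> {A, B, C, E}  [new]
{B, D, F} --1--> {A, B, C, D, E, F}  [new]
{B, D, F} --2--> {A, B, C, D, F}  [new]
{A, B, E, F} --0--> {A, B, C, D, E, F}  [seen]
{A, B, E, F} --1--> {A, B, C, D, E, F}  [seen]
{A, B, E, F} --2--> {A, B, C, D, E, F}  [seen]
{A, D, E, F} --0--> {A, B, C, D, E, F}  [seen]
{A, D, E, F} --1--> {A, B, C, D, E, F}  [seen]
{A, D, E, F} --2--> {A, B, C, D, E, F}  [seen]
{A, B, C, E} --0--> {B, C, D, E, F}  [new]
{A, B, C, E} --1--> {A, B, E, F}  [seen]
{A, B, C, E} --2--> {A, B, C, D, E, F}  [seen]
{A, B, C, D, E, F} --0--> {A, B, C, D, E, F}  [seen]
{A, B, C, D, E, F} --1--> {A, B, C, D, E, F}  [seen]
{A, B, C, D, E, F} --2--> {A, B, C, D, E, F}  [seen]
{A, B, C, D, F} --0--> {A, B, C, D, E, F}  [seen]
{A, B, C, D, F} --1--> {A, B, C, D, E, F}  [seen]
{A, B, C, D, F} --2--> {A, B, C, D, E, F}  [seen]
{B, C, D, E, F} --0--> {A, B, C, D, E, F}  [seen]
{B, C, D, E, F} --1--> {A, B, C, D, E, F}  [seen]
{B, C, D, E, F} --2--> {A, B, C, D, E, F}  [seen]
Reachable DFA states: {A}, {B, D, F}, {A, B, E, F}, {A, D, E, F}, {A, B, C, E}, {A, B, C, D, E, F}, {A, B, C, D, F}, {B, C, D, E, F}.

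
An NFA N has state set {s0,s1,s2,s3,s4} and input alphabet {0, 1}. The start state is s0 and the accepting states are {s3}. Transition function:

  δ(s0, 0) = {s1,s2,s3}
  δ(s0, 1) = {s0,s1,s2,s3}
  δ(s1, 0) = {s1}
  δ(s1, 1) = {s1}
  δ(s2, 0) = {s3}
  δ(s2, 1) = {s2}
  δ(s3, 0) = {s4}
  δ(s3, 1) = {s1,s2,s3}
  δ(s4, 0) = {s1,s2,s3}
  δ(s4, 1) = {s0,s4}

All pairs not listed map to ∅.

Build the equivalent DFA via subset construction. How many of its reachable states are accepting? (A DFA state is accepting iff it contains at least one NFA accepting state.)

5

Start state of the DFA: {s0}.
{s0} --0--> {s1,s2,s3}  [new]
{s0} --1--> {s0,s1,s2,s3}  [new]
{s1,s2,s3} --0--> {s1,s3,s4}  [new]
{s1,s2,s3} --1--> {s1,s2,s3}  [seen]
{s0,s1,s2,s3} --0--> {s1,s2,s3,s4}  [new]
{s0,s1,s2,s3} --1--> {s0,s1,s2,s3}  [seen]
{s1,s3,s4} --0--> {s1,s2,s3,s4}  [seen]
{s1,s3,s4} --1--> {s0,s1,s2,s3,s4}  [new]
{s1,s2,s3,s4} --0--> {s1,s2,s3,s4}  [seen]
{s1,s2,s3,s4} --1--> {s0,s1,s2,s3,s4}  [seen]
{s0,s1,s2,s3,s4} --0--> {s1,s2,s3,s4}  [seen]
{s0,s1,s2,s3,s4} --1--> {s0,s1,s2,s3,s4}  [seen]
Reachable DFA states: {s0}, {s1,s2,s3}, {s0,s1,s2,s3}, {s1,s3,s4}, {s1,s2,s3,s4}, {s0,s1,s2,s3,s4}.
Accepting DFA states (contain an NFA accepting state): {s1,s2,s3}, {s0,s1,s2,s3}, {s1,s3,s4}, {s1,s2,s3,s4}, {s0,s1,s2,s3,s4}.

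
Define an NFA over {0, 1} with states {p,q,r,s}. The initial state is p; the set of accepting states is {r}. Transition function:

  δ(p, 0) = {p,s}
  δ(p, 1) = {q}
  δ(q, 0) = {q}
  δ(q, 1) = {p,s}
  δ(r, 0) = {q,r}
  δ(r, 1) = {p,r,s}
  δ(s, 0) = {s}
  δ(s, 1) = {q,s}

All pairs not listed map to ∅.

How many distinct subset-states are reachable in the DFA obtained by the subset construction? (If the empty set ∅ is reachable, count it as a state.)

Start state of the DFA: {p}.
{p} --0--> {p,s}  [new]
{p} --1--> {q}  [new]
{p,s} --0--> {p,s}  [seen]
{p,s} --1--> {q,s}  [new]
{q} --0--> {q}  [seen]
{q} --1--> {p,s}  [seen]
{q,s} --0--> {q,s}  [seen]
{q,s} --1--> {p,q,s}  [new]
{p,q,s} --0--> {p,q,s}  [seen]
{p,q,s} --1--> {p,q,s}  [seen]
Reachable DFA states: {p}, {p,s}, {q}, {q,s}, {p,q,s}.

5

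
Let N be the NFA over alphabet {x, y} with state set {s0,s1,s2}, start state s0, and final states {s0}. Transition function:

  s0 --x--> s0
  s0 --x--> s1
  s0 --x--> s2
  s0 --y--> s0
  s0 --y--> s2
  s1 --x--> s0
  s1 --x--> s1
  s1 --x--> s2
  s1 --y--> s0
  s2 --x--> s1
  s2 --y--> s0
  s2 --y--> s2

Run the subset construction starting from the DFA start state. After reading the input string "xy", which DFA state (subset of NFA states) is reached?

{s0,s2}

Start: {s0}.
δ(s0,x) = {s0,s1,s2}.
Union: {s0,s1,s2}.
After x: {s0,s1,s2}.
δ(s0,y) = {s0,s2}; δ(s1,y) = {s0}; δ(s2,y) = {s0,s2}.
Union: {s0,s2}.
After y: {s0,s2}.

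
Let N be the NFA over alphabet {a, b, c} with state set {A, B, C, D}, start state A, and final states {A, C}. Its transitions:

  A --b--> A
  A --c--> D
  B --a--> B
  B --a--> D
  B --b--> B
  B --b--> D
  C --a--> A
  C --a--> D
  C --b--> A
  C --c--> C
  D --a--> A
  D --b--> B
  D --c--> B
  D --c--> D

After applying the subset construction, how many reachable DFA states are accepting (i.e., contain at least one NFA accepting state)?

2

Start state of the DFA: {A}.
{A} --a--> ∅  [new]
{A} --b--> {A}  [seen]
{A} --c--> {D}  [new]
∅ --a--> ∅  [seen]
∅ --b--> ∅  [seen]
∅ --c--> ∅  [seen]
{D} --a--> {A}  [seen]
{D} --b--> {B}  [new]
{D} --c--> {B, D}  [new]
{B} --a--> {B, D}  [seen]
{B} --b--> {B, D}  [seen]
{B} --c--> ∅  [seen]
{B, D} --a--> {A, B, D}  [new]
{B, D} --b--> {B, D}  [seen]
{B, D} --c--> {B, D}  [seen]
{A, B, D} --a--> {A, B, D}  [seen]
{A, B, D} --b--> {A, B, D}  [seen]
{A, B, D} --c--> {B, D}  [seen]
Reachable DFA states: {A}, ∅, {D}, {B}, {B, D}, {A, B, D}.
Accepting DFA states (contain an NFA accepting state): {A}, {A, B, D}.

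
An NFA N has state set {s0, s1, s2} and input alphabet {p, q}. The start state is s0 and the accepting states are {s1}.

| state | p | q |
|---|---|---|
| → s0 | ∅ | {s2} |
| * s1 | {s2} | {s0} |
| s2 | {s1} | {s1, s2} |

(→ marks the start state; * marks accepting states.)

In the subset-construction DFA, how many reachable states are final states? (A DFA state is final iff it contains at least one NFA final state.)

Start state of the DFA: {s0}.
{s0} --p--> ∅  [new]
{s0} --q--> {s2}  [new]
∅ --p--> ∅  [seen]
∅ --q--> ∅  [seen]
{s2} --p--> {s1}  [new]
{s2} --q--> {s1, s2}  [new]
{s1} --p--> {s2}  [seen]
{s1} --q--> {s0}  [seen]
{s1, s2} --p--> {s1, s2}  [seen]
{s1, s2} --q--> {s0, s1, s2}  [new]
{s0, s1, s2} --p--> {s1, s2}  [seen]
{s0, s1, s2} --q--> {s0, s1, s2}  [seen]
Reachable DFA states: {s0}, ∅, {s2}, {s1}, {s1, s2}, {s0, s1, s2}.
Accepting DFA states (contain an NFA accepting state): {s1}, {s1, s2}, {s0, s1, s2}.

3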